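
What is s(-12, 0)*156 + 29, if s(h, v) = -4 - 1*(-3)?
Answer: -127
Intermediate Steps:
s(h, v) = -1 (s(h, v) = -4 + 3 = -1)
s(-12, 0)*156 + 29 = -1*156 + 29 = -156 + 29 = -127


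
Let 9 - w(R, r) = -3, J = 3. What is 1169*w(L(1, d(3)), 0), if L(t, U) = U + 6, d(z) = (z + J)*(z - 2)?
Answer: 14028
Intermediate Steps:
d(z) = (-2 + z)*(3 + z) (d(z) = (z + 3)*(z - 2) = (3 + z)*(-2 + z) = (-2 + z)*(3 + z))
L(t, U) = 6 + U
w(R, r) = 12 (w(R, r) = 9 - 1*(-3) = 9 + 3 = 12)
1169*w(L(1, d(3)), 0) = 1169*12 = 14028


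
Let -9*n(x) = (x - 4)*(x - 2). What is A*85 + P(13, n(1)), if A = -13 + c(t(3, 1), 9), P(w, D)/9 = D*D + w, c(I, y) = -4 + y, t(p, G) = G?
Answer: -562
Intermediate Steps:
n(x) = -(-4 + x)*(-2 + x)/9 (n(x) = -(x - 4)*(x - 2)/9 = -(-4 + x)*(-2 + x)/9)
P(w, D) = 9*w + 9*D**2 (P(w, D) = 9*(D*D + w) = 9*(D**2 + w) = 9*(w + D**2) = 9*w + 9*D**2)
A = -8 (A = -13 + (-4 + 9) = -13 + 5 = -8)
A*85 + P(13, n(1)) = -8*85 + (9*13 + 9*(-8/9 - 1/9*1**2 + (2/3)*1)**2) = -680 + (117 + 9*(-8/9 - 1/9*1 + 2/3)**2) = -680 + (117 + 9*(-8/9 - 1/9 + 2/3)**2) = -680 + (117 + 9*(-1/3)**2) = -680 + (117 + 9*(1/9)) = -680 + (117 + 1) = -680 + 118 = -562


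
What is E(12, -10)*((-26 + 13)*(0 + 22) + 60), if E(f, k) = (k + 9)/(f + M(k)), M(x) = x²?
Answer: 113/56 ≈ 2.0179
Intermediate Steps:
E(f, k) = (9 + k)/(f + k²) (E(f, k) = (k + 9)/(f + k²) = (9 + k)/(f + k²))
E(12, -10)*((-26 + 13)*(0 + 22) + 60) = ((9 - 10)/(12 + (-10)²))*((-26 + 13)*(0 + 22) + 60) = (-1/(12 + 100))*(-13*22 + 60) = (-1/112)*(-286 + 60) = ((1/112)*(-1))*(-226) = -1/112*(-226) = 113/56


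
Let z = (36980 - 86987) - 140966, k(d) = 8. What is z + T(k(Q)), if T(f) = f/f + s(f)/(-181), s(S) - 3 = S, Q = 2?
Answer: -34565943/181 ≈ -1.9097e+5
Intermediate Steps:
s(S) = 3 + S
T(f) = 178/181 - f/181 (T(f) = f/f + (3 + f)/(-181) = 1 + (3 + f)*(-1/181) = 1 + (-3/181 - f/181) = 178/181 - f/181)
z = -190973 (z = -50007 - 140966 = -190973)
z + T(k(Q)) = -190973 + (178/181 - 1/181*8) = -190973 + (178/181 - 8/181) = -190973 + 170/181 = -34565943/181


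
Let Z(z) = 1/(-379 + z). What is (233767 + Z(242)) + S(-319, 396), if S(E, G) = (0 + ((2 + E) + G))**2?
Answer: 32881095/137 ≈ 2.4001e+5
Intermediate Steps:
S(E, G) = (2 + E + G)**2 (S(E, G) = (0 + (2 + E + G))**2 = (2 + E + G)**2)
(233767 + Z(242)) + S(-319, 396) = (233767 + 1/(-379 + 242)) + (2 - 319 + 396)**2 = (233767 + 1/(-137)) + 79**2 = (233767 - 1/137) + 6241 = 32026078/137 + 6241 = 32881095/137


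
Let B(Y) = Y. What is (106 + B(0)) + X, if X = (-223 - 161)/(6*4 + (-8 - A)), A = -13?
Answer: 2690/29 ≈ 92.759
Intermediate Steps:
X = -384/29 (X = (-223 - 161)/(6*4 + (-8 - 1*(-13))) = -384/(24 + (-8 + 13)) = -384/(24 + 5) = -384/29 ≈ -13.241)
(106 + B(0)) + X = (106 + 0) - 384/29 = 106 - 384/29 = 2690/29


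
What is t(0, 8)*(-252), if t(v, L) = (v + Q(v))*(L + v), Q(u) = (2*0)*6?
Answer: 0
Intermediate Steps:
Q(u) = 0 (Q(u) = 0*6 = 0)
t(v, L) = v*(L + v) (t(v, L) = (v + 0)*(L + v) = v*(L + v))
t(0, 8)*(-252) = (0*(8 + 0))*(-252) = (0*8)*(-252) = 0*(-252) = 0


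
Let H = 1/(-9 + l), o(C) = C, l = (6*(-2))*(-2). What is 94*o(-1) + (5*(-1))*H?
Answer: -283/3 ≈ -94.333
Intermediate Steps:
l = 24 (l = -12*(-2) = 24)
H = 1/15 (H = 1/(-9 + 24) = 1/15 ≈ 0.066667)
94*o(-1) + (5*(-1))*H = 94*(-1) + (5*(-1))*(1/15) = -94 - 5*1/15 = -94 - 1/3 = -283/3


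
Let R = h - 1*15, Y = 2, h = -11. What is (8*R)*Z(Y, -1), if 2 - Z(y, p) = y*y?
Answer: 416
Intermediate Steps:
Z(y, p) = 2 - y**2 (Z(y, p) = 2 - y*y = 2 - y**2)
R = -26 (R = -11 - 1*15 = -11 - 15 = -26)
(8*R)*Z(Y, -1) = (8*(-26))*(2 - 1*2**2) = -208*(2 - 1*4) = -208*(2 - 4) = -208*(-2) = 416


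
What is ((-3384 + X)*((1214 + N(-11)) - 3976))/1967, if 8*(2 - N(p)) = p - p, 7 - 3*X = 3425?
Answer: 12484400/1967 ≈ 6346.9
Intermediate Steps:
X = -3418/3 (X = 7/3 - 1/3*3425 = 7/3 - 3425/3 = -3418/3 ≈ -1139.3)
N(p) = 2 (N(p) = 2 - (p - p)/8 = 2 - 1/8*0 = 2 + 0 = 2)
((-3384 + X)*((1214 + N(-11)) - 3976))/1967 = ((-3384 - 3418/3)*((1214 + 2) - 3976))/1967 = -13570*(1216 - 3976)/3*(1/1967) = -13570/3*(-2760)*(1/1967) = 12484400*(1/1967) = 12484400/1967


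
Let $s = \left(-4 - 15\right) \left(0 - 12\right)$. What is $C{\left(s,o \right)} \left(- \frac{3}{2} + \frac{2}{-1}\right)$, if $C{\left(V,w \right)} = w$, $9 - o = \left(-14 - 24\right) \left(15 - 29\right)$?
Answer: $\frac{3661}{2} \approx 1830.5$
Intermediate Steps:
$s = 228$ ($s = \left(-19\right) \left(-12\right) = 228$)
$o = -523$ ($o = 9 - \left(-14 - 24\right) \left(15 - 29\right) = 9 - \left(-38\right) \left(-14\right) = 9 - 532 = -523$)
$C{\left(s,o \right)} \left(- \frac{3}{2} + \frac{2}{-1}\right) = - 523 \left(- \frac{3}{2} + \frac{2}{-1}\right) = - 523 \left(\left(-3\right) \frac{1}{2} + 2 \left(-1\right)\right) = - 523 \left(- \frac{3}{2} - 2\right) = \left(-523\right) \left(- \frac{7}{2}\right) = \frac{3661}{2}$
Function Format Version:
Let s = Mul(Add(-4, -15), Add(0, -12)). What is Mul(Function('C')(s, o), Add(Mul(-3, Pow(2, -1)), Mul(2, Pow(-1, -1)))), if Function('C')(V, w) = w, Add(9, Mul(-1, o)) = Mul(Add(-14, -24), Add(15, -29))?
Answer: Rational(3661, 2) ≈ 1830.5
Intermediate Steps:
s = 228 (s = Mul(-19, -12) = 228)
o = -523 (o = Add(9, Mul(-1, Mul(Add(-14, -24), Add(15, -29)))) = Add(9, Mul(-1, Mul(-38, -14))) = Add(9, Mul(-1, 532)) = Add(9, -532) = -523)
Mul(Function('C')(s, o), Add(Mul(-3, Pow(2, -1)), Mul(2, Pow(-1, -1)))) = Mul(-523, Add(Mul(-3, Pow(2, -1)), Mul(2, Pow(-1, -1)))) = Mul(-523, Add(Mul(-3, Rational(1, 2)), Mul(2, -1))) = Mul(-523, Add(Rational(-3, 2), -2)) = Mul(-523, Rational(-7, 2)) = Rational(3661, 2)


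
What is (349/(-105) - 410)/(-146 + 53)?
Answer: 43399/9765 ≈ 4.4443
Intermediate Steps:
(349/(-105) - 410)/(-146 + 53) = (349*(-1/105) - 410)/(-93) = (-349/105 - 410)*(-1/93) = -43399/105*(-1/93) = 43399/9765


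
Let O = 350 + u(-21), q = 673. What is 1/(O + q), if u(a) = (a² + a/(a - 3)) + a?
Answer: 8/11551 ≈ 0.00069258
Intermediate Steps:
u(a) = a + a² + a/(-3 + a) (u(a) = (a² + a/(-3 + a)) + a = a + a² + a/(-3 + a))
O = 6167/8 (O = 350 - 21*(-2 + (-21)² - 2*(-21))/(-3 - 21) = 350 - 21*(-2 + 441 + 42)/(-24) = 350 - 21*(-1/24)*481 = 350 + 3367/8 = 6167/8 ≈ 770.88)
1/(O + q) = 1/(6167/8 + 673) = 1/(11551/8) = 8/11551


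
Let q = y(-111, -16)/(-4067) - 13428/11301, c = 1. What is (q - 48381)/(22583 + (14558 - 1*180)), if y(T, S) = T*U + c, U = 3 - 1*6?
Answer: -741235202279/566256897829 ≈ -1.3090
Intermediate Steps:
U = -3 (U = 3 - 6 = -3)
y(T, S) = 1 - 3*T (y(T, S) = T*(-3) + 1 = -3*T + 1 = 1 - 3*T)
q = -19462070/15320389 (q = (1 - 3*(-111))/(-4067) - 13428/11301 = (1 + 333)*(-1/4067) - 13428*1/11301 = 334*(-1/4067) - 4476/3767 = -334/4067 - 4476/3767 = -19462070/15320389 ≈ -1.2703)
(q - 48381)/(22583 + (14558 - 1*180)) = (-19462070/15320389 - 48381)/(22583 + (14558 - 1*180)) = -741235202279/(15320389*(22583 + (14558 - 180))) = -741235202279/(15320389*(22583 + 14378)) = -741235202279/15320389/36961 = -741235202279/15320389*1/36961 = -741235202279/566256897829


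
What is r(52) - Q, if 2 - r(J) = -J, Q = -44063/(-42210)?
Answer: 2235277/42210 ≈ 52.956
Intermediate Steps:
Q = 44063/42210 (Q = -44063*(-1/42210) = 44063/42210 ≈ 1.0439)
r(J) = 2 + J (r(J) = 2 - (-1)*J = 2 + J)
r(52) - Q = (2 + 52) - 1*44063/42210 = 54 - 44063/42210 = 2235277/42210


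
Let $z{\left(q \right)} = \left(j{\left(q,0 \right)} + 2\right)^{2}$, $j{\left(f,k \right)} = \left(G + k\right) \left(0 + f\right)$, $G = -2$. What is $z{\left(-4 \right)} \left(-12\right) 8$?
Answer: $-9600$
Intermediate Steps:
$j{\left(f,k \right)} = f \left(-2 + k\right)$ ($j{\left(f,k \right)} = \left(-2 + k\right) \left(0 + f\right) = \left(-2 + k\right) f = f \left(-2 + k\right)$)
$z{\left(q \right)} = \left(2 - 2 q\right)^{2}$ ($z{\left(q \right)} = \left(q \left(-2 + 0\right) + 2\right)^{2} = \left(q \left(-2\right) + 2\right)^{2} = \left(- 2 q + 2\right)^{2} = \left(2 - 2 q\right)^{2}$)
$z{\left(-4 \right)} \left(-12\right) 8 = 4 \left(1 - -4\right)^{2} \left(-12\right) 8 = 4 \left(1 + 4\right)^{2} \left(-12\right) 8 = 4 \cdot 5^{2} \left(-12\right) 8 = 4 \cdot 25 \left(-12\right) 8 = 100 \left(-12\right) 8 = \left(-1200\right) 8 = -9600$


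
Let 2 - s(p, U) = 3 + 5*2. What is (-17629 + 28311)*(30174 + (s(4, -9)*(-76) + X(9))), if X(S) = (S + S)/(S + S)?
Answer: 331259502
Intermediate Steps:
s(p, U) = -11 (s(p, U) = 2 - (3 + 5*2) = 2 - (3 + 10) = 2 - 1*13 = 2 - 13 = -11)
X(S) = 1 (X(S) = (2*S)/((2*S)) = (2*S)*(1/(2*S)) = 1)
(-17629 + 28311)*(30174 + (s(4, -9)*(-76) + X(9))) = (-17629 + 28311)*(30174 + (-11*(-76) + 1)) = 10682*(30174 + (836 + 1)) = 10682*(30174 + 837) = 10682*31011 = 331259502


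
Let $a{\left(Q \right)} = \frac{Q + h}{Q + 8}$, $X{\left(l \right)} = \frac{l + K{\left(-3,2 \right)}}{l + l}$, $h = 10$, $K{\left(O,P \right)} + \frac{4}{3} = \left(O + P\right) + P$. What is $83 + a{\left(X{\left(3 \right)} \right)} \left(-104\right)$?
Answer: $- \frac{867}{19} \approx -45.632$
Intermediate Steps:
$K{\left(O,P \right)} = - \frac{4}{3} + O + 2 P$ ($K{\left(O,P \right)} = - \frac{4}{3} + \left(\left(O + P\right) + P\right) = - \frac{4}{3} + \left(O + 2 P\right) = - \frac{4}{3} + O + 2 P$)
$X{\left(l \right)} = \frac{- \frac{1}{3} + l}{2 l}$ ($X{\left(l \right)} = \frac{l - \frac{1}{3}}{l + l} = \frac{l - \frac{1}{3}}{2 l} = \left(l - \frac{1}{3}\right) \frac{1}{2 l} = \left(- \frac{1}{3} + l\right) \frac{1}{2 l} = \frac{- \frac{1}{3} + l}{2 l}$)
$a{\left(Q \right)} = \frac{10 + Q}{8 + Q}$ ($a{\left(Q \right)} = \frac{Q + 10}{Q + 8} = \frac{10 + Q}{8 + Q}$)
$83 + a{\left(X{\left(3 \right)} \right)} \left(-104\right) = 83 + \frac{10 + \frac{-1 + 3 \cdot 3}{6 \cdot 3}}{8 + \frac{-1 + 3 \cdot 3}{6 \cdot 3}} \left(-104\right) = 83 + \frac{10 + \frac{1}{6} \cdot \frac{1}{3} \left(-1 + 9\right)}{8 + \frac{1}{6} \cdot \frac{1}{3} \left(-1 + 9\right)} \left(-104\right) = 83 + \frac{10 + \frac{1}{6} \cdot \frac{1}{3} \cdot 8}{8 + \frac{1}{6} \cdot \frac{1}{3} \cdot 8} \left(-104\right) = 83 + \frac{10 + \frac{4}{9}}{8 + \frac{4}{9}} \left(-104\right) = 83 + \frac{1}{\frac{76}{9}} \cdot \frac{94}{9} \left(-104\right) = 83 + \frac{9}{76} \cdot \frac{94}{9} \left(-104\right) = 83 + \frac{47}{38} \left(-104\right) = 83 - \frac{2444}{19} = - \frac{867}{19}$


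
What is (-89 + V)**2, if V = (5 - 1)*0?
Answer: 7921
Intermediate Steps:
V = 0 (V = 4*0 = 0)
(-89 + V)**2 = (-89 + 0)**2 = (-89)**2 = 7921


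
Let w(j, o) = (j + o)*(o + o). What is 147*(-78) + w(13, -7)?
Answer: -11550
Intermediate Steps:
w(j, o) = 2*o*(j + o) (w(j, o) = (j + o)*(2*o) = 2*o*(j + o))
147*(-78) + w(13, -7) = 147*(-78) + 2*(-7)*(13 - 7) = -11466 + 2*(-7)*6 = -11466 - 84 = -11550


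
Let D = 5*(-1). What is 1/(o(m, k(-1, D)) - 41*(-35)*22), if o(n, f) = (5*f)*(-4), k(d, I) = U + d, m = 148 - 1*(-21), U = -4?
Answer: 1/31670 ≈ 3.1576e-5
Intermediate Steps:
m = 169 (m = 148 + 21 = 169)
D = -5
k(d, I) = -4 + d
o(n, f) = -20*f
1/(o(m, k(-1, D)) - 41*(-35)*22) = 1/(-20*(-4 - 1) - 41*(-35)*22) = 1/(-20*(-5) + 1435*22) = 1/(100 + 31570) = 1/31670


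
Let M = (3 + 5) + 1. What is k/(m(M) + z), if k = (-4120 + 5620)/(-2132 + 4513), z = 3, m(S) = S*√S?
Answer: 50/2381 ≈ 0.021000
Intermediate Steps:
M = 9 (M = 8 + 1 = 9)
m(S) = S^(3/2)
k = 1500/2381 ≈ 0.62999
k/(m(M) + z) = (1500/2381)/(9^(3/2) + 3) = (1500/2381)/(27 + 3) = (1500/2381)/30 = (1/30)*(1500/2381) = 50/2381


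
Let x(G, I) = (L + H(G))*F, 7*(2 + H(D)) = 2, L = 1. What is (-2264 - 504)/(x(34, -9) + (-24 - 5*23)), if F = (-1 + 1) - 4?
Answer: 19376/953 ≈ 20.332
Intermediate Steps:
H(D) = -12/7 (H(D) = -2 + (1/7)*2 = -2 + 2/7 = -12/7)
F = -4 (F = 0 - 4 = -4)
x(G, I) = 20/7 (x(G, I) = (1 - 12/7)*(-4) = -5/7*(-4) = 20/7)
(-2264 - 504)/(x(34, -9) + (-24 - 5*23)) = (-2264 - 504)/(20/7 + (-24 - 5*23)) = -2768/(20/7 + (-24 - 115)) = -2768/(20/7 - 139) = -2768/(-953/7) = -2768*(-7/953) = 19376/953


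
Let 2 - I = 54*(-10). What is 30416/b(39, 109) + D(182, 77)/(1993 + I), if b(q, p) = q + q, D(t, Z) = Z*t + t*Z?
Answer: 78196/195 ≈ 401.00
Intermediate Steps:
D(t, Z) = 2*Z*t (D(t, Z) = Z*t + Z*t = 2*Z*t)
I = 542 (I = 2 - 54*(-10) = 2 - 1*(-540) = 2 + 540 = 542)
b(q, p) = 2*q
30416/b(39, 109) + D(182, 77)/(1993 + I) = 30416/((2*39)) + (2*77*182)/(1993 + 542) = 30416/78 + 28028/2535 = 30416*(1/78) + 28028*(1/2535) = 15208/39 + 2156/195 = 78196/195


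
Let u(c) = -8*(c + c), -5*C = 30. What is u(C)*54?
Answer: 5184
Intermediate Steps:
C = -6 (C = -1/5*30 = -6)
u(c) = -16*c
u(C)*54 = -16*(-6)*54 = 96*54 = 5184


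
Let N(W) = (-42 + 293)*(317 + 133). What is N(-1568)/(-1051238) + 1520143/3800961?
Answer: 584356771042/1997857319859 ≈ 0.29249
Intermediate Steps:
N(W) = 112950 (N(W) = 251*450 = 112950)
N(-1568)/(-1051238) + 1520143/3800961 = 112950/(-1051238) + 1520143/3800961 = 112950*(-1/1051238) + 1520143*(1/3800961) = -56475/525619 + 1520143/3800961 = 584356771042/1997857319859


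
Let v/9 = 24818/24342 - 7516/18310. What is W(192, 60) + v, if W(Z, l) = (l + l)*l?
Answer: 267624809331/37141835 ≈ 7205.5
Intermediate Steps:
W(Z, l) = 2*l² (W(Z, l) = (2*l)*l = 2*l²)
v = 203597331/37141835 (v = 9*(24818/24342 - 7516/18310) = 9*(24818*(1/24342) - 7516*1/18310) = 9*(12409/12171 - 3758/9155) = 9*(67865777/111425505) = 203597331/37141835 ≈ 5.4816)
W(192, 60) + v = 2*60² + 203597331/37141835 = 2*3600 + 203597331/37141835 = 7200 + 203597331/37141835 = 267624809331/37141835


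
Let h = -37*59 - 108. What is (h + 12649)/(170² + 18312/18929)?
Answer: 98033291/273533206 ≈ 0.35840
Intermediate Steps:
h = -2291 (h = -2183 - 108 = -2291)
(h + 12649)/(170² + 18312/18929) = (-2291 + 12649)/(170² + 18312/18929) = 10358/(28900 + 18312*(1/18929)) = 10358/(28900 + 18312/18929) = 10358/(547066412/18929) = 10358*(18929/547066412) = 98033291/273533206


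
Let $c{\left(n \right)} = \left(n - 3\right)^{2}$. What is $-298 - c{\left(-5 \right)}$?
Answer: $-362$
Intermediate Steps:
$c{\left(n \right)} = \left(-3 + n\right)^{2}$
$-298 - c{\left(-5 \right)} = -298 - \left(-3 - 5\right)^{2} = -298 - \left(-8\right)^{2} = -298 - 64 = -362$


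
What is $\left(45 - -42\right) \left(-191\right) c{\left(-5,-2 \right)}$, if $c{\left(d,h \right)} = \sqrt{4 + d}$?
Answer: $- 16617 i \approx - 16617.0 i$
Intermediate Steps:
$\left(45 - -42\right) \left(-191\right) c{\left(-5,-2 \right)} = \left(45 - -42\right) \left(-191\right) \sqrt{4 - 5} = \left(45 + 42\right) \left(-191\right) \sqrt{-1} = 87 \left(-191\right) i = - 16617 i$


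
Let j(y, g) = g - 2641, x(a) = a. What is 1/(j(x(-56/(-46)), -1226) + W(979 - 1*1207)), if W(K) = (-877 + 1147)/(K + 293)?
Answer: -13/50217 ≈ -0.00025888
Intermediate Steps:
W(K) = 270/(293 + K)
j(y, g) = -2641 + g
1/(j(x(-56/(-46)), -1226) + W(979 - 1*1207)) = 1/((-2641 - 1226) + 270/(293 + (979 - 1*1207))) = 1/(-3867 + 270/(293 + (979 - 1207))) = 1/(-3867 + 270/(293 - 228)) = 1/(-3867 + 270/65) = 1/(-3867 + 270*(1/65)) = 1/(-3867 + 54/13) = 1/(-50217/13) = -13/50217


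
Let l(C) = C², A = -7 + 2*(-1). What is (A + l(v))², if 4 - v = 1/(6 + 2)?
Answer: 148225/4096 ≈ 36.188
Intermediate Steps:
A = -9 (A = -7 - 2 = -9)
v = 31/8 (v = 4 - 1/(6 + 2) = 4 - 1/8 = 4 - 1*⅛ = 4 - ⅛ = 31/8 ≈ 3.8750)
(A + l(v))² = (-9 + (31/8)²)² = (-9 + 961/64)² = (385/64)² = 148225/4096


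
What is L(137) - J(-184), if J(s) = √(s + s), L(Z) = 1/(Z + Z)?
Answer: 1/274 - 4*I*√23 ≈ 0.0036496 - 19.183*I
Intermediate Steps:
L(Z) = 1/(2*Z)
J(s) = √2*√s (J(s) = √(2*s) = √2*√s)
L(137) - J(-184) = (½)/137 - √2*√(-184) = (½)*(1/137) - √2*2*I*√46 = 1/274 - 4*I*√23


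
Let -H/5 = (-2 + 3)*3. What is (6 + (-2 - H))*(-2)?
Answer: -38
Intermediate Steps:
H = -15 (H = -5*(-2 + 3)*3 = -5*3 = -15)
(6 + (-2 - H))*(-2) = (6 + (-2 - 1*(-15)))*(-2) = (6 + (-2 + 15))*(-2) = (6 + 13)*(-2) = 19*(-2) = -38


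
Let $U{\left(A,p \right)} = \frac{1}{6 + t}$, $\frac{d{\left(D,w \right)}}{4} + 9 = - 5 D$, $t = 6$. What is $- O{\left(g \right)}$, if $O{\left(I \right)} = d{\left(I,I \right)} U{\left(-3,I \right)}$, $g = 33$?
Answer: $58$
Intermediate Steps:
$d{\left(D,w \right)} = -36 - 20 D$ ($d{\left(D,w \right)} = -36 + 4 \left(- 5 D\right) = -36 - 20 D$)
$U{\left(A,p \right)} = \frac{1}{12}$ ($U{\left(A,p \right)} = \frac{1}{6 + 6} = \frac{1}{12}$)
$O{\left(I \right)} = -3 - \frac{5 I}{3}$ ($O{\left(I \right)} = \left(-36 - 20 I\right) \frac{1}{12} = -3 - \frac{5 I}{3}$)
$- O{\left(g \right)} = - (-3 - 55) = \left(-1\right) \left(-58\right) = 58$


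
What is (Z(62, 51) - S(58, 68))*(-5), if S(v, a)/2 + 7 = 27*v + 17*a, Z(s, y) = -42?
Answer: 27360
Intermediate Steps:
S(v, a) = -14 + 34*a + 54*v (S(v, a) = -14 + 2*(27*v + 17*a) = -14 + 2*(17*a + 27*v) = -14 + (34*a + 54*v) = -14 + 34*a + 54*v)
(Z(62, 51) - S(58, 68))*(-5) = (-42 - (-14 + 34*68 + 54*58))*(-5) = (-42 - (-14 + 2312 + 3132))*(-5) = (-42 - 1*5430)*(-5) = (-42 - 5430)*(-5) = -5472*(-5) = 27360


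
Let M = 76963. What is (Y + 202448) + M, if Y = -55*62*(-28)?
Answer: 374891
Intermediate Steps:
Y = 95480 (Y = -3410*(-28) = 95480)
(Y + 202448) + M = (95480 + 202448) + 76963 = 297928 + 76963 = 374891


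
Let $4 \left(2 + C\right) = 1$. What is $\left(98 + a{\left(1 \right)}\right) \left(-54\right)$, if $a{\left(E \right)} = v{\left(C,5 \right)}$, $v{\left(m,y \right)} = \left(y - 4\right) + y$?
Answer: $-5616$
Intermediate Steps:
$C = - \frac{7}{4}$ ($C = -2 + \frac{1}{4} \cdot 1 = -2 + \frac{1}{4} = - \frac{7}{4} \approx -1.75$)
$v{\left(m,y \right)} = -4 + 2 y$ ($v{\left(m,y \right)} = \left(-4 + y\right) + y = -4 + 2 y$)
$a{\left(E \right)} = 6$ ($a{\left(E \right)} = -4 + 2 \cdot 5 = -4 + 10 = 6$)
$\left(98 + a{\left(1 \right)}\right) \left(-54\right) = \left(98 + 6\right) \left(-54\right) = 104 \left(-54\right) = -5616$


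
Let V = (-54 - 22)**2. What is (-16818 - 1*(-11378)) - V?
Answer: -11216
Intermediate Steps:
V = 5776 (V = (-76)**2 = 5776)
(-16818 - 1*(-11378)) - V = (-16818 - 1*(-11378)) - 1*5776 = (-16818 + 11378) - 5776 = -5440 - 5776 = -11216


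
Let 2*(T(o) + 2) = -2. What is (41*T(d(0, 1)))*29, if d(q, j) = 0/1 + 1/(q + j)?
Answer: -3567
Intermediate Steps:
d(q, j) = 1/(j + q) (d(q, j) = 0*1 + 1/(j + q) = 0 + 1/(j + q) = 1/(j + q))
T(o) = -3 (T(o) = -2 + (½)*(-2) = -2 - 1 = -3)
(41*T(d(0, 1)))*29 = (41*(-3))*29 = -123*29 = -3567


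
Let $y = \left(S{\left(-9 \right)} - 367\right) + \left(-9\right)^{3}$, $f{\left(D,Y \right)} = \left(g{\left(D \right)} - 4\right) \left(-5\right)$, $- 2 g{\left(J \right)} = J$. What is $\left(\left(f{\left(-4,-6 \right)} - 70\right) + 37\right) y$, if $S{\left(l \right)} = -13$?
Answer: $25507$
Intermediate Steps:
$g{\left(J \right)} = - \frac{J}{2}$
$f{\left(D,Y \right)} = 20 + \frac{5 D}{2}$ ($f{\left(D,Y \right)} = \left(- \frac{D}{2} - 4\right) \left(-5\right) = \left(-4 - \frac{D}{2}\right) \left(-5\right) = 20 + \frac{5 D}{2}$)
$y = -1109$ ($y = \left(-13 - 367\right) + \left(-9\right)^{3} = \left(-13 - 367\right) - 729 = -380 - 729 = -1109$)
$\left(\left(f{\left(-4,-6 \right)} - 70\right) + 37\right) y = \left(\left(\left(20 + \frac{5}{2} \left(-4\right)\right) - 70\right) + 37\right) \left(-1109\right) = \left(\left(\left(20 - 10\right) - 70\right) + 37\right) \left(-1109\right) = \left(\left(10 - 70\right) + 37\right) \left(-1109\right) = \left(-60 + 37\right) \left(-1109\right) = \left(-23\right) \left(-1109\right) = 25507$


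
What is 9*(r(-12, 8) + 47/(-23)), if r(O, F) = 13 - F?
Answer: 612/23 ≈ 26.609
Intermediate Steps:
9*(r(-12, 8) + 47/(-23)) = 9*((13 - 1*8) + 47/(-23)) = 9*((13 - 8) + 47*(-1/23)) = 9*(5 - 47/23) = 9*(68/23) = 612/23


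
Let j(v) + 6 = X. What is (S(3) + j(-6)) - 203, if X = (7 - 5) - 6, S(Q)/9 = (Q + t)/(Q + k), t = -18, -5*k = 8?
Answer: -2166/7 ≈ -309.43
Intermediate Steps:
k = -8/5 (k = -1/5*8 = -8/5 ≈ -1.6000)
S(Q) = 9*(-18 + Q)/(-8/5 + Q) (S(Q) = 9*((Q - 18)/(Q - 8/5)) = 9*((-18 + Q)/(-8/5 + Q)) = 9*(-18 + Q)/(-8/5 + Q))
X = -4 (X = 2 - 6 = -4)
j(v) = -10 (j(v) = -6 - 4 = -10)
(S(3) + j(-6)) - 203 = (45*(-18 + 3)/(-8 + 5*3) - 10) - 203 = (45*(-15)/(-8 + 15) - 10) - 203 = (45*(-15)/7 - 10) - 203 = (45*(1/7)*(-15) - 10) - 203 = (-675/7 - 10) - 203 = -745/7 - 203 = -2166/7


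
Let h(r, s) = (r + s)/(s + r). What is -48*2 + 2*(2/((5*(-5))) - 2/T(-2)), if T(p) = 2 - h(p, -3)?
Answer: -2504/25 ≈ -100.16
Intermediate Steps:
h(r, s) = 1 (h(r, s) = (r + s)/(r + s) = 1)
T(p) = 1 (T(p) = 2 - 1*1 = 2 - 1 = 1)
-48*2 + 2*(2/((5*(-5))) - 2/T(-2)) = -48*2 + 2*(2/((5*(-5))) - 2/1) = -96 + 2*(2/(-25) - 2*1) = -96 + 2*(2*(-1/25) - 2) = -96 + 2*(-2/25 - 2) = -96 + 2*(-52/25) = -96 - 104/25 = -2504/25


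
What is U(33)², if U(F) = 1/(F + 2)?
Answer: 1/1225 ≈ 0.00081633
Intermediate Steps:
U(F) = 1/(2 + F)
U(33)² = (1/(2 + 33))² = (1/35)² = 1/1225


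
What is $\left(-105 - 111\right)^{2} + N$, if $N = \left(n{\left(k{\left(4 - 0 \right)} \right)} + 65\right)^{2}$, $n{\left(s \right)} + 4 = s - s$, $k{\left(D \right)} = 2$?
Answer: $50377$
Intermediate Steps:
$n{\left(s \right)} = -4$ ($n{\left(s \right)} = -4 + \left(s - s\right) = -4 + 0 = -4$)
$N = 3721$ ($N = \left(-4 + 65\right)^{2} = 61^{2} = 3721$)
$\left(-105 - 111\right)^{2} + N = \left(-105 - 111\right)^{2} + 3721 = \left(-216\right)^{2} + 3721 = 46656 + 3721 = 50377$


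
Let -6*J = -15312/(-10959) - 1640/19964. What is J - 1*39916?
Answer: -2183272253171/54696369 ≈ -39916.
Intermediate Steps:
J = -11988167/54696369 (J = -(-15312/(-10959) - 1640/19964)/6 = -(-15312*(-1/10959) - 1640*1/19964)/6 = -(5104/3653 - 410/4991)/6 = -1/6*23976334/18232123 = -11988167/54696369 ≈ -0.21918)
J - 1*39916 = -11988167/54696369 - 1*39916 = -11988167/54696369 - 39916 = -2183272253171/54696369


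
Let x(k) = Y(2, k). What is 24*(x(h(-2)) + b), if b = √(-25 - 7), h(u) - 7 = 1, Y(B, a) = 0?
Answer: 96*I*√2 ≈ 135.76*I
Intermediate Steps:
h(u) = 8 (h(u) = 7 + 1 = 8)
x(k) = 0
b = 4*I*√2 (b = √(-32) = 4*I*√2 ≈ 5.6569*I)
24*(x(h(-2)) + b) = 24*(0 + 4*I*√2) = 24*(4*I*√2) = 96*I*√2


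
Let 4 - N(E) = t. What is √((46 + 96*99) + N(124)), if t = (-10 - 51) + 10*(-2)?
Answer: √9635 ≈ 98.158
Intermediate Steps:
t = -81 (t = -61 - 20 = -81)
N(E) = 85 (N(E) = 4 - 1*(-81) = 4 + 81 = 85)
√((46 + 96*99) + N(124)) = √((46 + 96*99) + 85) = √((46 + 9504) + 85) = √(9550 + 85) = √9635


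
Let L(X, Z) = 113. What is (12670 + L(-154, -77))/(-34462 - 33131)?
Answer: -4261/22531 ≈ -0.18912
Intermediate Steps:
(12670 + L(-154, -77))/(-34462 - 33131) = (12670 + 113)/(-34462 - 33131) = 12783/(-67593) = 12783*(-1/67593) = -4261/22531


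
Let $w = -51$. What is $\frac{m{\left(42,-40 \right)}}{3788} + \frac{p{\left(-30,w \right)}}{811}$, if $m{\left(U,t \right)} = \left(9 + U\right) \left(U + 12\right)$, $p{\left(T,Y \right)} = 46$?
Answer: $\frac{1203871}{1536034} \approx 0.78375$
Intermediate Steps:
$m{\left(U,t \right)} = \left(9 + U\right) \left(12 + U\right)$
$\frac{m{\left(42,-40 \right)}}{3788} + \frac{p{\left(-30,w \right)}}{811} = \frac{108 + 42^{2} + 21 \cdot 42}{3788} + \frac{46}{811} = \left(108 + 1764 + 882\right) \frac{1}{3788} + 46 \cdot \frac{1}{811} = 2754 \cdot \frac{1}{3788} + \frac{46}{811} = \frac{1377}{1894} + \frac{46}{811} = \frac{1203871}{1536034}$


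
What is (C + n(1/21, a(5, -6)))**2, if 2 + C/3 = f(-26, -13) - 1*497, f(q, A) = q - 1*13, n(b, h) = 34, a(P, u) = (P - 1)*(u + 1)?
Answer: 2496400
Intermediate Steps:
a(P, u) = (1 + u)*(-1 + P) (a(P, u) = (-1 + P)*(1 + u) = (1 + u)*(-1 + P))
f(q, A) = -13 + q (f(q, A) = q - 13 = -13 + q)
C = -1614 (C = -6 + 3*((-13 - 26) - 1*497) = -6 + 3*(-39 - 497) = -6 + 3*(-536) = -6 - 1608 = -1614)
(C + n(1/21, a(5, -6)))**2 = (-1614 + 34)**2 = (-1580)**2 = 2496400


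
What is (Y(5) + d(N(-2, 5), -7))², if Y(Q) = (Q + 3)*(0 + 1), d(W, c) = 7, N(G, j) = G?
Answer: 225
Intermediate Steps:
Y(Q) = 3 + Q (Y(Q) = (3 + Q)*1 = 3 + Q)
(Y(5) + d(N(-2, 5), -7))² = ((3 + 5) + 7)² = (8 + 7)² = 15² = 225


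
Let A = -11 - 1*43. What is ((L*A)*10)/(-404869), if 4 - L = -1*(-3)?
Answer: 540/404869 ≈ 0.0013338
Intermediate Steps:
A = -54 (A = -11 - 43 = -54)
L = 1 (L = 4 - (-1)*(-3) = 4 - 1*3 = 4 - 3 = 1)
((L*A)*10)/(-404869) = ((1*(-54))*10)/(-404869) = -54*10*(-1/404869) = -540*(-1/404869) = 540/404869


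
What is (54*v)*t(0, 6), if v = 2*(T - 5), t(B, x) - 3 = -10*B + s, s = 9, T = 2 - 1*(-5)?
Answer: 2592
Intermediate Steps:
T = 7 (T = 2 + 5 = 7)
t(B, x) = 12 - 10*B (t(B, x) = 3 + (-10*B + 9) = 3 + (9 - 10*B) = 12 - 10*B)
v = 4 (v = 2*(7 - 5) = 2*2 = 4)
(54*v)*t(0, 6) = (54*4)*(12 - 10*0) = 216*(12 + 0) = 216*12 = 2592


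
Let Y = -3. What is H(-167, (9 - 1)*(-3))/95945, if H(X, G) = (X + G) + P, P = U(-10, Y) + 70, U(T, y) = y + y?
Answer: -127/95945 ≈ -0.0013237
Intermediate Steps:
U(T, y) = 2*y
P = 64 (P = 2*(-3) + 70 = -6 + 70 = 64)
H(X, G) = 64 + G + X (H(X, G) = (X + G) + 64 = (G + X) + 64 = 64 + G + X)
H(-167, (9 - 1)*(-3))/95945 = (64 + (9 - 1)*(-3) - 167)/95945 = (64 + 8*(-3) - 167)*(1/95945) = (64 - 24 - 167)*(1/95945) = -127*1/95945 = -127/95945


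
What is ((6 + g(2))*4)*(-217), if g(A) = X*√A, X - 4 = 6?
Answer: -5208 - 8680*√2 ≈ -17483.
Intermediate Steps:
X = 10 (X = 4 + 6 = 10)
g(A) = 10*√A
((6 + g(2))*4)*(-217) = ((6 + 10*√2)*4)*(-217) = (24 + 40*√2)*(-217) = -5208 - 8680*√2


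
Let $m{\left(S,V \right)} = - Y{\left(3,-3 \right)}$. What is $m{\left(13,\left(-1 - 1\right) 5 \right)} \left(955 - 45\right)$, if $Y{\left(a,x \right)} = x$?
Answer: $2730$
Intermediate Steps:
$m{\left(S,V \right)} = 3$ ($m{\left(S,V \right)} = \left(-1\right) \left(-3\right) = 3$)
$m{\left(13,\left(-1 - 1\right) 5 \right)} \left(955 - 45\right) = 3 \left(955 - 45\right) = 3 \cdot 910 = 2730$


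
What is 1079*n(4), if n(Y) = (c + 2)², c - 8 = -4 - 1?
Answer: 26975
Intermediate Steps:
c = 3 (c = 8 + (-4 - 1) = 8 - 5 = 3)
n(Y) = 25 (n(Y) = (3 + 2)² = 5² = 25)
1079*n(4) = 1079*25 = 26975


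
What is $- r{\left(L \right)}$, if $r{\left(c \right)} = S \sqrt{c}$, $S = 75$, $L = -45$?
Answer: $- 225 i \sqrt{5} \approx - 503.12 i$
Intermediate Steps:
$r{\left(c \right)} = 75 \sqrt{c}$
$- r{\left(L \right)} = - 75 \sqrt{-45} = - 75 \cdot 3 i \sqrt{5} = - 225 i \sqrt{5}$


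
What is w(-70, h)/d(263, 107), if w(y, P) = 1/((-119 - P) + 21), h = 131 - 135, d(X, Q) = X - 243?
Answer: -1/1880 ≈ -0.00053191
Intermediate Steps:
d(X, Q) = -243 + X
h = -4
w(y, P) = 1/(-98 - P)
w(-70, h)/d(263, 107) = (-1/(98 - 4))/(-243 + 263) = -1/94/20 = -1*1/94*(1/20) = -1/94*1/20 = -1/1880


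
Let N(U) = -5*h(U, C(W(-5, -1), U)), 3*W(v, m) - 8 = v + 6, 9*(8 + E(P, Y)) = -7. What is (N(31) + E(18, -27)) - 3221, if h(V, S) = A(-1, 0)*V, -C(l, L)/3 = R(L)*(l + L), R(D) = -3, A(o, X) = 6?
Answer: -37438/9 ≈ -4159.8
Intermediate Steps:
E(P, Y) = -79/9 (E(P, Y) = -8 + (1/9)*(-7) = -8 - 7/9 = -79/9)
W(v, m) = 14/3 + v/3 (W(v, m) = 8/3 + (v + 6)/3 = 8/3 + (6 + v)/3 = 8/3 + (2 + v/3) = 14/3 + v/3)
C(l, L) = 9*L + 9*l (C(l, L) = -(-9)*(l + L) = -(-9)*(L + l) = -3*(-3*L - 3*l) = 9*L + 9*l)
h(V, S) = 6*V
N(U) = -30*U
(N(31) + E(18, -27)) - 3221 = (-30*31 - 79/9) - 3221 = (-930 - 79/9) - 3221 = -8449/9 - 3221 = -37438/9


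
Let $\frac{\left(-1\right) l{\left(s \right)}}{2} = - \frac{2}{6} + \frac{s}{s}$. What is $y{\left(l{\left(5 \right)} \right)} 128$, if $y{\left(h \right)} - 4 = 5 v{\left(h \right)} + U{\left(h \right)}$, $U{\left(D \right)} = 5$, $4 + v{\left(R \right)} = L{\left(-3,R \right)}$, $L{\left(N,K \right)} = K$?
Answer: $- \frac{6784}{3} \approx -2261.3$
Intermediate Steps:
$v{\left(R \right)} = -4 + R$
$l{\left(s \right)} = - \frac{4}{3}$ ($l{\left(s \right)} = - 2 \left(- \frac{2}{6} + \frac{s}{s}\right) = - 2 \left(\left(-2\right) \frac{1}{6} + 1\right) = - 2 \left(- \frac{1}{3} + 1\right) = \left(-2\right) \frac{2}{3} = - \frac{4}{3}$)
$y{\left(h \right)} = -11 + 5 h$ ($y{\left(h \right)} = 4 + \left(5 \left(-4 + h\right) + 5\right) = 4 + \left(\left(-20 + 5 h\right) + 5\right) = 4 + \left(-15 + 5 h\right) = -11 + 5 h$)
$y{\left(l{\left(5 \right)} \right)} 128 = \left(-11 + 5 \left(- \frac{4}{3}\right)\right) 128 = \left(-11 - \frac{20}{3}\right) 128 = \left(- \frac{53}{3}\right) 128 = - \frac{6784}{3}$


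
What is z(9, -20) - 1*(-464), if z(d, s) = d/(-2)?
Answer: 919/2 ≈ 459.50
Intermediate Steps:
z(d, s) = -d/2 (z(d, s) = d*(-1/2) = -d/2)
z(9, -20) - 1*(-464) = -1/2*9 - 1*(-464) = -9/2 + 464 = 919/2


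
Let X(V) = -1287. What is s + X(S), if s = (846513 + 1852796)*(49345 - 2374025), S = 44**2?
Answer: -6275029647407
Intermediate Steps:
S = 1936
s = -6275029646120 (s = 2699309*(-2324680) = -6275029646120)
s + X(S) = -6275029646120 - 1287 = -6275029647407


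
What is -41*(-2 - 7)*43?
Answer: 15867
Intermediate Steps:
-41*(-2 - 7)*43 = -41*(-9)*43 = 369*43 = 15867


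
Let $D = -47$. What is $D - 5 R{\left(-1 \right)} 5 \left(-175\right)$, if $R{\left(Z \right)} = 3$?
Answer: $-616875$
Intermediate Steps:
$D - 5 R{\left(-1 \right)} 5 \left(-175\right) = - 47 \left(-5\right) 3 \cdot 5 \left(-175\right) = - 47 \left(\left(-15\right) 5\right) \left(-175\right) = \left(-47\right) \left(-75\right) \left(-175\right) = 3525 \left(-175\right) = -616875$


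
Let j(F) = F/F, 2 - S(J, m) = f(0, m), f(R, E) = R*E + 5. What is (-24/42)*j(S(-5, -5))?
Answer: -4/7 ≈ -0.57143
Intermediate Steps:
f(R, E) = 5 + E*R (f(R, E) = E*R + 5 = 5 + E*R)
S(J, m) = -3 (S(J, m) = 2 - (5 + m*0) = 2 - (5 + 0) = 2 - 1*5 = 2 - 5 = -3)
j(F) = 1
(-24/42)*j(S(-5, -5)) = -24/42*1 = -24*1/42*1 = -4/7*1 = -4/7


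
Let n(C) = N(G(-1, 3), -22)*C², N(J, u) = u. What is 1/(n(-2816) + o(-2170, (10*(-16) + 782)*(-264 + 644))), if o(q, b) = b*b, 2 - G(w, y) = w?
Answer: 1/55691592768 ≈ 1.7956e-11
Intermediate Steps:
G(w, y) = 2 - w
n(C) = -22*C²
o(q, b) = b²
1/(n(-2816) + o(-2170, (10*(-16) + 782)*(-264 + 644))) = 1/(-22*(-2816)² + ((10*(-16) + 782)*(-264 + 644))²) = 1/(-22*7929856 + ((-160 + 782)*380)²) = 1/(-174456832 + (622*380)²) = 1/(-174456832 + 236360²) = 1/(-174456832 + 55866049600) = 1/55691592768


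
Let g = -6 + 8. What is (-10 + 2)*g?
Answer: -16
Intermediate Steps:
g = 2
(-10 + 2)*g = (-10 + 2)*2 = -8*2 = -16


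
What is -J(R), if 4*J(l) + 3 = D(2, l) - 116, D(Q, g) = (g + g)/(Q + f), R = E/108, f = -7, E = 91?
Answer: 32221/1080 ≈ 29.834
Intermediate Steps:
R = 91/108 ≈ 0.84259
D(Q, g) = 2*g/(-7 + Q) (D(Q, g) = (g + g)/(Q - 7) = (2*g)/(-7 + Q) = 2*g/(-7 + Q))
J(l) = -119/4 - l/10 (J(l) = -¾ + (2*l/(-7 + 2) - 116)/4 = -¾ + (2*l/(-5) - 116)/4 = -¾ + (2*l*(-⅕) - 116)/4 = -¾ + (-2*l/5 - 116)/4 = -¾ + (-116 - 2*l/5)/4 = -¾ + (-29 - l/10) = -119/4 - l/10)
-J(R) = -(-119/4 - ⅒*91/108) = -(-119/4 - 91/1080) = -1*(-32221/1080) = 32221/1080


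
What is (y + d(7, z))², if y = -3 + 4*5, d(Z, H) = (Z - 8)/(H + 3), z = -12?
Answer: 23716/81 ≈ 292.79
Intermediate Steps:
d(Z, H) = (-8 + Z)/(3 + H)
y = 17 (y = -3 + 20 = 17)
(y + d(7, z))² = (17 + (-8 + 7)/(3 - 12))² = (17 - 1/(-9))² = (17 - ⅑*(-1))² = (17 + ⅑)² = (154/9)² = 23716/81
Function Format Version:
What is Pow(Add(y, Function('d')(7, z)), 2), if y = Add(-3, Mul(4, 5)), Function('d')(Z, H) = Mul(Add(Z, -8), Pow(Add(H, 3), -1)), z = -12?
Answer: Rational(23716, 81) ≈ 292.79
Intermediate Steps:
Function('d')(Z, H) = Mul(Pow(Add(3, H), -1), Add(-8, Z)) (Function('d')(Z, H) = Mul(Add(-8, Z), Pow(Add(3, H), -1)) = Mul(Pow(Add(3, H), -1), Add(-8, Z)))
y = 17 (y = Add(-3, 20) = 17)
Pow(Add(y, Function('d')(7, z)), 2) = Pow(Add(17, Mul(Pow(Add(3, -12), -1), Add(-8, 7))), 2) = Pow(Add(17, Mul(Pow(-9, -1), -1)), 2) = Pow(Add(17, Mul(Rational(-1, 9), -1)), 2) = Pow(Add(17, Rational(1, 9)), 2) = Pow(Rational(154, 9), 2) = Rational(23716, 81)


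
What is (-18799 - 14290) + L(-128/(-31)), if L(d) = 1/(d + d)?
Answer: -8470753/256 ≈ -33089.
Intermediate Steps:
L(d) = 1/(2*d)
(-18799 - 14290) + L(-128/(-31)) = (-18799 - 14290) + 1/(2*((-128/(-31)))) = -33089 + 1/(2*((-128*(-1/31)))) = -33089 + 1/(2*(128/31)) = -33089 + (1/2)*(31/128) = -33089 + 31/256 = -8470753/256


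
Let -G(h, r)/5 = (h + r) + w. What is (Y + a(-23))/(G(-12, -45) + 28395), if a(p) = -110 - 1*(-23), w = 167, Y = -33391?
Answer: -33478/27845 ≈ -1.2023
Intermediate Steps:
a(p) = -87 (a(p) = -110 + 23 = -87)
G(h, r) = -835 - 5*h - 5*r (G(h, r) = -5*((h + r) + 167) = -5*(167 + h + r) = -835 - 5*h - 5*r)
(Y + a(-23))/(G(-12, -45) + 28395) = (-33391 - 87)/((-835 - 5*(-12) - 5*(-45)) + 28395) = -33478/((-835 + 60 + 225) + 28395) = -33478/(-550 + 28395) = -33478/27845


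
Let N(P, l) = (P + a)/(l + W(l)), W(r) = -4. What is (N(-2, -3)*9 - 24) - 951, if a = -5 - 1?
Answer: -6753/7 ≈ -964.71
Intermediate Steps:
a = -6
N(P, l) = (-6 + P)/(-4 + l) (N(P, l) = (P - 6)/(l - 4) = (-6 + P)/(-4 + l))
(N(-2, -3)*9 - 24) - 951 = (((-6 - 2)/(-4 - 3))*9 - 24) - 951 = ((-8/(-7))*9 - 24) - 951 = (-⅐*(-8)*9 - 24) - 951 = ((8/7)*9 - 24) - 951 = (72/7 - 24) - 951 = -96/7 - 951 = -6753/7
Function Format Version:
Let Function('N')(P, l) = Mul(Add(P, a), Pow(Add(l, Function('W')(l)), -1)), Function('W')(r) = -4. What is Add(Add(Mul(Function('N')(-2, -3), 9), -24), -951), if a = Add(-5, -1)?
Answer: Rational(-6753, 7) ≈ -964.71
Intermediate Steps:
a = -6
Function('N')(P, l) = Mul(Pow(Add(-4, l), -1), Add(-6, P)) (Function('N')(P, l) = Mul(Add(P, -6), Pow(Add(l, -4), -1)) = Mul(Add(-6, P), Pow(Add(-4, l), -1)) = Mul(Pow(Add(-4, l), -1), Add(-6, P)))
Add(Add(Mul(Function('N')(-2, -3), 9), -24), -951) = Add(Add(Mul(Mul(Pow(Add(-4, -3), -1), Add(-6, -2)), 9), -24), -951) = Add(Add(Mul(Mul(Pow(-7, -1), -8), 9), -24), -951) = Add(Add(Mul(Mul(Rational(-1, 7), -8), 9), -24), -951) = Add(Add(Mul(Rational(8, 7), 9), -24), -951) = Add(Add(Rational(72, 7), -24), -951) = Add(Rational(-96, 7), -951) = Rational(-6753, 7)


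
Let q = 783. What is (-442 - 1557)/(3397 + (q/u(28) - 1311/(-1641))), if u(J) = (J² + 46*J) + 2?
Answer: -2267821522/3855156405 ≈ -0.58826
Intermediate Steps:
u(J) = 2 + J² + 46*J
(-442 - 1557)/(3397 + (q/u(28) - 1311/(-1641))) = (-442 - 1557)/(3397 + (783/(2 + 28² + 46*28) - 1311/(-1641))) = -1999/(3397 + (783/(2 + 784 + 1288) - 1311*(-1/1641))) = -1999/(3397 + (783/2074 + 437/547)) = -1999/(3397 + 1334639/1134478) = -1999/3855156405/1134478 = -1999*1134478/3855156405 = -2267821522/3855156405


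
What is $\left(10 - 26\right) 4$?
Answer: $-64$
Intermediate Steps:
$\left(10 - 26\right) 4 = \left(-16\right) 4 = -64$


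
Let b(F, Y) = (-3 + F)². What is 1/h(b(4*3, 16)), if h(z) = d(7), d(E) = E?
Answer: ⅐ ≈ 0.14286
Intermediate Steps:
h(z) = 7
1/h(b(4*3, 16)) = 1/7 = ⅐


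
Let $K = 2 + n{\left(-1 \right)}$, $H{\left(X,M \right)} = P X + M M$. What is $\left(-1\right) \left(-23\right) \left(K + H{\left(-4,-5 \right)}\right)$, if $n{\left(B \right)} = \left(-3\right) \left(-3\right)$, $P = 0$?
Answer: $828$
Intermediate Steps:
$n{\left(B \right)} = 9$
$H{\left(X,M \right)} = M^{2}$ ($H{\left(X,M \right)} = 0 X + M M = 0 + M^{2} = M^{2}$)
$K = 11$ ($K = 2 + 9 = 11$)
$\left(-1\right) \left(-23\right) \left(K + H{\left(-4,-5 \right)}\right) = \left(-1\right) \left(-23\right) \left(11 + \left(-5\right)^{2}\right) = 23 \left(11 + 25\right) = 23 \cdot 36 = 828$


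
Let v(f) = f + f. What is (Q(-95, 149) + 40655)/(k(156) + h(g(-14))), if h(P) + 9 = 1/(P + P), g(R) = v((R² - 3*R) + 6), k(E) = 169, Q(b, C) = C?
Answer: 39824704/156161 ≈ 255.02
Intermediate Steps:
v(f) = 2*f
g(R) = 12 - 6*R + 2*R² (g(R) = 2*((R² - 3*R) + 6) = 2*(6 + R² - 3*R) = 12 - 6*R + 2*R²)
h(P) = -9 + 1/(2*P) (h(P) = -9 + 1/(P + P) = -9 + 1/(2*P))
(Q(-95, 149) + 40655)/(k(156) + h(g(-14))) = (149 + 40655)/(169 + (-9 + 1/(2*(12 - 6*(-14) + 2*(-14)²)))) = 40804/(169 + (-9 + 1/(2*(12 + 84 + 2*196)))) = 40804/(169 + (-9 + 1/(2*(12 + 84 + 392)))) = 40804/(169 + (-9 + (½)/488)) = 40804/(169 + (-9 + (½)*(1/488))) = 40804/(169 + (-9 + 1/976)) = 40804/(169 - 8783/976) = 40804/(156161/976) = 40804*(976/156161) = 39824704/156161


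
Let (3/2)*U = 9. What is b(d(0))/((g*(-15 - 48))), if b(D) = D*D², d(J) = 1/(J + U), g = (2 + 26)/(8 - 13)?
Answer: 5/381024 ≈ 1.3123e-5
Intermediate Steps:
U = 6 (U = (⅔)*9 = 6)
g = -28/5 (g = 28/(-5) = 28*(-⅕) = -28/5 ≈ -5.6000)
d(J) = 1/(6 + J) (d(J) = 1/(J + 6) = 1/(6 + J))
b(D) = D³
b(d(0))/((g*(-15 - 48))) = (1/(6 + 0))³/((-28*(-15 - 48)/5)) = (1/6)³/((-28/5*(-63))) = (⅙)³/(1764/5) = (1/216)*(5/1764) = 5/381024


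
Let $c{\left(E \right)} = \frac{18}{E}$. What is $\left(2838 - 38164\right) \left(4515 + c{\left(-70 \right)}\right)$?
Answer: $- \frac{5582073216}{35} \approx -1.5949 \cdot 10^{8}$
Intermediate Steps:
$\left(2838 - 38164\right) \left(4515 + c{\left(-70 \right)}\right) = \left(2838 - 38164\right) \left(4515 + \frac{18}{-70}\right) = - 35326 \left(4515 + 18 \left(- \frac{1}{70}\right)\right) = - 35326 \left(4515 - \frac{9}{35}\right) = \left(-35326\right) \frac{158016}{35} = - \frac{5582073216}{35}$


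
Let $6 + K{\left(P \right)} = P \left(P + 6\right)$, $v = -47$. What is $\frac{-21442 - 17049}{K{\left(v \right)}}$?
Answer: $- \frac{38491}{1921} \approx -20.037$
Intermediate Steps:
$K{\left(P \right)} = -6 + P \left(6 + P\right)$ ($K{\left(P \right)} = -6 + P \left(P + 6\right) = -6 + P \left(6 + P\right)$)
$\frac{-21442 - 17049}{K{\left(v \right)}} = \frac{-21442 - 17049}{-6 + \left(-47\right)^{2} + 6 \left(-47\right)} = \frac{-21442 - 17049}{-6 + 2209 - 282} = - \frac{38491}{1921}$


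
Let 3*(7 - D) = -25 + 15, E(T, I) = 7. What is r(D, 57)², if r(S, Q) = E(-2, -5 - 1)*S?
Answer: 47089/9 ≈ 5232.1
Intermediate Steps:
D = 31/3 (D = 7 - (-25 + 15)/3 = 7 - ⅓*(-10) = 7 + 10/3 = 31/3 ≈ 10.333)
r(S, Q) = 7*S
r(D, 57)² = (7*(31/3))² = (217/3)² = 47089/9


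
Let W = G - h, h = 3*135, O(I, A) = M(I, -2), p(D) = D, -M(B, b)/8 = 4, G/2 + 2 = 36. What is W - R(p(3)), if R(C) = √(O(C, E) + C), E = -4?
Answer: -337 - I*√29 ≈ -337.0 - 5.3852*I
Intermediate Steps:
G = 68 (G = -4 + 2*36 = -4 + 72 = 68)
M(B, b) = -32 (M(B, b) = -8*4 = -32)
O(I, A) = -32
R(C) = √(-32 + C)
h = 405
W = -337 (W = 68 - 1*405 = 68 - 405 = -337)
W - R(p(3)) = -337 - √(-32 + 3) = -337 - √(-29) = -337 - I*√29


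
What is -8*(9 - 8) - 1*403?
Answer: -411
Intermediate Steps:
-8*(9 - 8) - 1*403 = -8*1 - 403 = -8 - 403 = -411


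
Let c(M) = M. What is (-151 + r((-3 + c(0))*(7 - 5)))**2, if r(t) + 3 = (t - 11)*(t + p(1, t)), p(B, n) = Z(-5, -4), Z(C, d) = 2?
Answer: 7396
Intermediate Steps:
p(B, n) = 2
r(t) = -3 + (-11 + t)*(2 + t) (r(t) = -3 + (t - 11)*(t + 2) = -3 + (-11 + t)*(2 + t))
(-151 + r((-3 + c(0))*(7 - 5)))**2 = (-151 + (-25 + ((-3 + 0)*(7 - 5))**2 - 9*(-3 + 0)*(7 - 5)))**2 = (-151 + (-25 + (-3*2)**2 - (-27)*2))**2 = (-151 + (-25 + (-6)**2 - 9*(-6)))**2 = (-151 + (-25 + 36 + 54))**2 = (-151 + 65)**2 = (-86)**2 = 7396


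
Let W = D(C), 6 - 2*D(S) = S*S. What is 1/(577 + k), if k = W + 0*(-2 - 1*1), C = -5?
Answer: 2/1135 ≈ 0.0017621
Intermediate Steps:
D(S) = 3 - S**2/2 (D(S) = 3 - S*S/2 = 3 - S**2/2)
W = -19/2 (W = 3 - 1/2*(-5)**2 = 3 - 1/2*25 = 3 - 25/2 = -19/2 ≈ -9.5000)
k = -19/2 (k = -19/2 + 0*(-2 - 1*1) = -19/2 + 0*(-2 - 1) = -19/2 + 0*(-3) = -19/2 + 0 = -19/2 ≈ -9.5000)
1/(577 + k) = 1/(577 - 19/2) = 1/(1135/2) = 2/1135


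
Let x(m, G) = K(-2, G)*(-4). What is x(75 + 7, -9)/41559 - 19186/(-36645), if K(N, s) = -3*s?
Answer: 37780634/72520455 ≈ 0.52097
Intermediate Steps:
x(m, G) = 12*G (x(m, G) = -3*G*(-4) = 12*G)
x(75 + 7, -9)/41559 - 19186/(-36645) = (12*(-9))/41559 - 19186/(-36645) = -108*1/41559 - 19186*(-1/36645) = -36/13853 + 19186/36645 = 37780634/72520455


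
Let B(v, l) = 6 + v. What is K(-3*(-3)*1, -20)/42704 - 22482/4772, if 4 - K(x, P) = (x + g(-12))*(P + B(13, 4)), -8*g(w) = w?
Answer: -480001067/101891744 ≈ -4.7109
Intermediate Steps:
g(w) = -w/8
K(x, P) = 4 - (19 + P)*(3/2 + x) (K(x, P) = 4 - (x - 1/8*(-12))*(P + (6 + 13)) = 4 - (x + 3/2)*(P + 19) = 4 - (3/2 + x)*(19 + P) = 4 - (19 + P)*(3/2 + x))
K(-3*(-3)*1, -20)/42704 - 22482/4772 = (-49/2 - 19*(-3*(-3)) - 3/2*(-20) - 1*(-20)*-3*(-3)*1)/42704 - 22482/4772 = (-49/2 - 171 + 30 - 1*(-20)*9*1)*(1/42704) - 22482*1/4772 = (-49/2 - 19*9 + 30 - 1*(-20)*9)*(1/42704) - 11241/2386 = (-49/2 - 171 + 30 + 180)*(1/42704) - 11241/2386 = (29/2)*(1/42704) - 11241/2386 = 29/85408 - 11241/2386 = -480001067/101891744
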